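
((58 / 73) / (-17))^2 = 3364 / 1540081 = 0.00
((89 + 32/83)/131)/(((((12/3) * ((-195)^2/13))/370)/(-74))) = -1.60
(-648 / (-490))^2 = 104976 / 60025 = 1.75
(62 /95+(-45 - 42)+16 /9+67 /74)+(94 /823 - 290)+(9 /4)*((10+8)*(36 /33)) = -188656579609 /572783310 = -329.37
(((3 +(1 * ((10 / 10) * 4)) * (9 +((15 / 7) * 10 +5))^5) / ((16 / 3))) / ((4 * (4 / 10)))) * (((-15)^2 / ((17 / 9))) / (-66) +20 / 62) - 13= -138185127119130541 / 3563160832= -38781613.75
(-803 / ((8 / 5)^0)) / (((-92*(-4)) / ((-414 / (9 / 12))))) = 1204.50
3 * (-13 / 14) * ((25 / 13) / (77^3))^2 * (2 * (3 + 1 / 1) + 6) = -0.00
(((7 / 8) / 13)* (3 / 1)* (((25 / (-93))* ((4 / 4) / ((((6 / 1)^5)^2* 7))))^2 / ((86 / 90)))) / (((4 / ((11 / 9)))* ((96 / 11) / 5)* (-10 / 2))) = -378125 / 126707029446792817240178688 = -0.00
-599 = -599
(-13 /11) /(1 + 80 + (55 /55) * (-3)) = -1 /66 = -0.02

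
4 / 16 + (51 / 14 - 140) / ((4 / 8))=-7629 / 28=-272.46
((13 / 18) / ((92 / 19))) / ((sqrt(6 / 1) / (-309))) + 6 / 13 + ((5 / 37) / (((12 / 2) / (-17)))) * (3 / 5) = 223 / 962 - 25441 * sqrt(6) / 3312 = -18.58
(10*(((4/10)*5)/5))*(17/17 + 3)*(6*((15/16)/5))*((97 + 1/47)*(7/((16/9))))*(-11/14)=-253935/47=-5402.87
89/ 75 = 1.19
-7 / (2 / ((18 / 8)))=-63 / 8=-7.88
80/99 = 0.81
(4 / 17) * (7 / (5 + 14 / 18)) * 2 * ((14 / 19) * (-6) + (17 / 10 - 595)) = -7154721 / 20995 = -340.78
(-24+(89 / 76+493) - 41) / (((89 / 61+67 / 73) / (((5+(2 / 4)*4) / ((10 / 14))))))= 145243501 / 82080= 1769.54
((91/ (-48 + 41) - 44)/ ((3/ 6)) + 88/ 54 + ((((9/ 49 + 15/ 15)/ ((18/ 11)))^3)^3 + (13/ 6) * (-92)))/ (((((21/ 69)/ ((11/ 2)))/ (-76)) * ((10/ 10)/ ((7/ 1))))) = 2996198.13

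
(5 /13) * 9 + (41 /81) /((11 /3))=13898 /3861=3.60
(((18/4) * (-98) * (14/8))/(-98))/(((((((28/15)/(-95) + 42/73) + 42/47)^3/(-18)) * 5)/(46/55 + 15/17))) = -608509880247742823075625/38018458050582211831552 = -16.01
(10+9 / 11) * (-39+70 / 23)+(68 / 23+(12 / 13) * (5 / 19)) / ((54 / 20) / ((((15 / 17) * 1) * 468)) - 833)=-4049722832401 / 10410918881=-388.99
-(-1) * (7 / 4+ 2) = 15 / 4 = 3.75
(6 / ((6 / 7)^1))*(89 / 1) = 623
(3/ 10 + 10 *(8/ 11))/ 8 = 833/ 880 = 0.95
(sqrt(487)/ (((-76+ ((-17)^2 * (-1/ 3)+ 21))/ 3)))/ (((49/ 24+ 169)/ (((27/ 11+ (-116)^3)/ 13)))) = 307.10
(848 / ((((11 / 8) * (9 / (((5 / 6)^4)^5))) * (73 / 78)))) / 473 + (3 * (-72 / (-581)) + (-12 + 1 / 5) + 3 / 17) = -9039460152648697336009271 / 803670525997828267806720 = -11.25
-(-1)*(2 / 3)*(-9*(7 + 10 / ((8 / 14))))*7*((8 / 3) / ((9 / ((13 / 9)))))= -35672 / 81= -440.40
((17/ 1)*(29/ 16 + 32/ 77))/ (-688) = -46665/ 847616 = -0.06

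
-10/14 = -5/7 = -0.71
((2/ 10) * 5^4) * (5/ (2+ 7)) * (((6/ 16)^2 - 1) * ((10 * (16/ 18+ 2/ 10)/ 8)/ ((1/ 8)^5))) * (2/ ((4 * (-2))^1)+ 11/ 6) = -1024100000/ 243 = -4214403.29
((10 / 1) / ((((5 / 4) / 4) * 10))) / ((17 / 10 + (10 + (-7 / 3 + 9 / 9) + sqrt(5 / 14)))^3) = 900321046531200 / 307269482814859573 - 18446923152000 * sqrt(70) / 307269482814859573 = 0.00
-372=-372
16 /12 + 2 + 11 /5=83 /15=5.53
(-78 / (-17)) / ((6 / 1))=13 / 17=0.76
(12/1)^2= 144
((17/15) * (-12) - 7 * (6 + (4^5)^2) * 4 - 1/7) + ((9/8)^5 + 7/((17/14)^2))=-9731423168149637/331448320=-29360303.19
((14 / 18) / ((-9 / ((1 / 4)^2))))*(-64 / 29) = 28 / 2349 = 0.01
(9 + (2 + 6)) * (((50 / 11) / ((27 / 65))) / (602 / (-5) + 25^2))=276250 / 749331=0.37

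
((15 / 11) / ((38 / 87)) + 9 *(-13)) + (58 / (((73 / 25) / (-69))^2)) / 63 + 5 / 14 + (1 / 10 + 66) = 5197325451 / 11137610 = 466.65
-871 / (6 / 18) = -2613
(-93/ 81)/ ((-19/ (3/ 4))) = 31/ 684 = 0.05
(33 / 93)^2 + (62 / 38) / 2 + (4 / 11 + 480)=193339391 / 401698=481.31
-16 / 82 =-8 / 41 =-0.20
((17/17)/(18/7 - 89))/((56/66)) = -3/220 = -0.01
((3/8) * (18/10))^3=19683/64000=0.31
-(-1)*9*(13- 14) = -9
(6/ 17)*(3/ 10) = 0.11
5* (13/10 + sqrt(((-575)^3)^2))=1901093763/2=950546881.50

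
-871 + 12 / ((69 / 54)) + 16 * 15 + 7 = -14136 / 23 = -614.61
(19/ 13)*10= 190/ 13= 14.62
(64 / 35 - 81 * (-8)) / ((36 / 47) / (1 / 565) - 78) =534484 / 291795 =1.83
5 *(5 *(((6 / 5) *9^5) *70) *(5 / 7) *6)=531441000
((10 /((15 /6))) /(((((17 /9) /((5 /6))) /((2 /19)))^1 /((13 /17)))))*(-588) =-458640 /5491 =-83.53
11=11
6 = 6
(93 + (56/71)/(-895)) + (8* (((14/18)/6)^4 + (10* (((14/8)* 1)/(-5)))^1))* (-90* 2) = 19258866240571/3752268705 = 5132.59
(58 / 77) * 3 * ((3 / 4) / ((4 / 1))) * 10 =1305 / 308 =4.24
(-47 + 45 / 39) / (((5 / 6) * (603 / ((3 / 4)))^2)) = -0.00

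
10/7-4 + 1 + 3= 10/7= 1.43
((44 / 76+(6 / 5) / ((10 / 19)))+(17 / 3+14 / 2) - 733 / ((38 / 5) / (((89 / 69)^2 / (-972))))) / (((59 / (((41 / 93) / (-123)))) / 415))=-5725434080251 / 14473523222280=-0.40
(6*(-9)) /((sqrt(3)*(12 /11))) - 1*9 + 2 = -33*sqrt(3) /2 - 7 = -35.58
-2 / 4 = -1 / 2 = -0.50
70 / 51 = 1.37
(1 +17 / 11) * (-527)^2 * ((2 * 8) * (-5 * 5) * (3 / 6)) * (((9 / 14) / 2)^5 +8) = -956373649347425 / 845152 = -1131599581.31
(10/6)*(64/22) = 4.85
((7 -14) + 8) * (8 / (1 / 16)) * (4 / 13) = 512 / 13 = 39.38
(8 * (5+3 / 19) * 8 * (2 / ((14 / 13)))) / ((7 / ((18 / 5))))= 29952 / 95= 315.28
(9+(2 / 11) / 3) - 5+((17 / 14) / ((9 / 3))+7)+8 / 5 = 13.07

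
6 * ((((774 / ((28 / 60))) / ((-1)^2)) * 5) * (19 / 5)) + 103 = 1324261 / 7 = 189180.14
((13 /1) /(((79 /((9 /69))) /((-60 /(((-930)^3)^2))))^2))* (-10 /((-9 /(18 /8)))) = 13 /17061618167516913649387380369000000000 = 0.00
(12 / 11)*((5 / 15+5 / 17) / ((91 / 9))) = 1152 / 17017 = 0.07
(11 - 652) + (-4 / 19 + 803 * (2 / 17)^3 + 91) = -51238446 / 93347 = -548.90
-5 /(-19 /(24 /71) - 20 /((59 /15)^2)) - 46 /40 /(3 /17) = -1853249579 /288232140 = -6.43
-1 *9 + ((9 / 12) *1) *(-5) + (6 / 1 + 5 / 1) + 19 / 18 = -25 / 36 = -0.69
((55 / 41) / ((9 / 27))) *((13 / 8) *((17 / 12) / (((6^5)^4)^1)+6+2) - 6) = 3295893071822624515 / 116997070082015232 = 28.17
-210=-210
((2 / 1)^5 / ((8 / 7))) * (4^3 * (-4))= -7168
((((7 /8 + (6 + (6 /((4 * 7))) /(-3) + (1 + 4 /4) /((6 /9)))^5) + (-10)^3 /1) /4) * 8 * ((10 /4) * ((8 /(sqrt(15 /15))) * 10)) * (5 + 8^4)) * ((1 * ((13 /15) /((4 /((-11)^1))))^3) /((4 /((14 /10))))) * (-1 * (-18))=-119842679548315944649 /15366400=-7799008196345.01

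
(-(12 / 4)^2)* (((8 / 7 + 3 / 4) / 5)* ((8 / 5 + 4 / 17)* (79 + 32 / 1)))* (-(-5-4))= -18584397 / 2975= -6246.86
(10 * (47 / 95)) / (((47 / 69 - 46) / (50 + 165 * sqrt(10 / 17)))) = -1070190 * sqrt(170) / 1010021 - 324300 / 59413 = -19.27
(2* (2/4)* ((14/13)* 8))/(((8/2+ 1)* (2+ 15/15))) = 112/195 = 0.57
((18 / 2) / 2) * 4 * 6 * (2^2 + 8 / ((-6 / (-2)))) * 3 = 2160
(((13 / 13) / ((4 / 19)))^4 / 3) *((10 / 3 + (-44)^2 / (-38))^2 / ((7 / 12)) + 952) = 1655198357 / 2016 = 821030.93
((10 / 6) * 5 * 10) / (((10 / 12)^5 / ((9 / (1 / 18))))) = 839808 / 25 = 33592.32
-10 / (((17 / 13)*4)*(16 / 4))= -65 / 136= -0.48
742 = 742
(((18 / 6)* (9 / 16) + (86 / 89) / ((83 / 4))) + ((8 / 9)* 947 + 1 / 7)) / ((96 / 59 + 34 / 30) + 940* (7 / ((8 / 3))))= 1853170503745 / 5426169958776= 0.34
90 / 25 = 18 / 5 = 3.60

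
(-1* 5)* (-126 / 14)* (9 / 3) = 135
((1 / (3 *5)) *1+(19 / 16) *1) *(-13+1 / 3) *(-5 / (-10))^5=-5719 / 11520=-0.50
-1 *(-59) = 59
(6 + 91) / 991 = 97 / 991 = 0.10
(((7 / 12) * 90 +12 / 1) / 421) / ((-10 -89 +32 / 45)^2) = 261225 / 16471986218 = 0.00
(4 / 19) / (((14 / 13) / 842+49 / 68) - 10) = -1488656 / 65606753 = -0.02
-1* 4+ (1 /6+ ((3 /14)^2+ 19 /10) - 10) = -11.89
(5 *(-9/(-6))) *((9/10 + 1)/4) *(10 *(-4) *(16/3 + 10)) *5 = -10925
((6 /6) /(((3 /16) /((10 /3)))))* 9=160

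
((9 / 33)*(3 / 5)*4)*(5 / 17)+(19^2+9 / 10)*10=3619.19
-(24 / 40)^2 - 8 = -209 / 25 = -8.36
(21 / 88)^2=0.06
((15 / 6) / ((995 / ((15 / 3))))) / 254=0.00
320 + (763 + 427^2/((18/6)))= 185578/3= 61859.33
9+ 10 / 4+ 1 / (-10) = 57 / 5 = 11.40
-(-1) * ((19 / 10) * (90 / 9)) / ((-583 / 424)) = -152 / 11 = -13.82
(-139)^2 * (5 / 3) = 96605 / 3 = 32201.67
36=36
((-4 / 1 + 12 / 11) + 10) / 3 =26 / 11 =2.36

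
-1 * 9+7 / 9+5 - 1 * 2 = -47 / 9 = -5.22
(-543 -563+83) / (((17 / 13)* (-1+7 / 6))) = -79794 / 17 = -4693.76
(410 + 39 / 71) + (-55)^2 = 243924 / 71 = 3435.55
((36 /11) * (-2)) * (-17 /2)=612 /11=55.64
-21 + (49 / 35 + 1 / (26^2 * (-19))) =-1258717 / 64220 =-19.60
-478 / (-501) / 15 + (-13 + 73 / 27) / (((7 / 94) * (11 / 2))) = -43530022 / 1735965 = -25.08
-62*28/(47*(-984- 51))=1736/48645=0.04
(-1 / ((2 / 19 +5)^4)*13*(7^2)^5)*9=-4307057460216693 / 88529281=-48651219.25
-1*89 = -89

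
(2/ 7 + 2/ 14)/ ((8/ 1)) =3/ 56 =0.05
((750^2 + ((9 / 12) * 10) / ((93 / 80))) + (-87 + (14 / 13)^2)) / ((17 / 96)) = 16639180704 / 5239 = 3176022.28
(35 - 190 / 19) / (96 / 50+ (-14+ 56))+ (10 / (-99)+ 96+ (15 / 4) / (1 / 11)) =1108907 / 8052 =137.72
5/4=1.25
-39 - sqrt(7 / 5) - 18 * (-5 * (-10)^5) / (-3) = 2999959.82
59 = 59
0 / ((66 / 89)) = 0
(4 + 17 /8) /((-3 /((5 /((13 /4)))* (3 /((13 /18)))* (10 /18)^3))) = -30625 /13689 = -2.24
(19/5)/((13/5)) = 19/13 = 1.46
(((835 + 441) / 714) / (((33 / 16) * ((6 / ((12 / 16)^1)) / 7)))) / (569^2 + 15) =29 / 12384432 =0.00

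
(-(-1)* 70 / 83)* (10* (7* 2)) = 9800 / 83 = 118.07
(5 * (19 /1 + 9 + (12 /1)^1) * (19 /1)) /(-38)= -100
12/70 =6/35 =0.17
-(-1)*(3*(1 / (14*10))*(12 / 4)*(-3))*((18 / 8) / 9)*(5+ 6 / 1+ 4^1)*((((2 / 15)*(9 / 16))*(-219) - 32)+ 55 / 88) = 19359 / 560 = 34.57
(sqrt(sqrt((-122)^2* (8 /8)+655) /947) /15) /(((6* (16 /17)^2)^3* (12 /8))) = 24137569* 15539^(1 /4)* sqrt(947) /77215794462720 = 0.00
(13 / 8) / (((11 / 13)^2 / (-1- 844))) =-1856465 / 968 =-1917.84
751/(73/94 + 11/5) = 352970/1399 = 252.30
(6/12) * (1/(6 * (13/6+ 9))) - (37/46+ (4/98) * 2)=-66336/75509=-0.88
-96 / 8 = -12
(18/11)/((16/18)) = 81/44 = 1.84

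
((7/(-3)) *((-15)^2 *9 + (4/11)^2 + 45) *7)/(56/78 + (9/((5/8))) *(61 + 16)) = -56985565/1869934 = -30.47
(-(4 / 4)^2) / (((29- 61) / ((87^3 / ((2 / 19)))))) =12511557 / 64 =195493.08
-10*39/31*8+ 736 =19696/31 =635.35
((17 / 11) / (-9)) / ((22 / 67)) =-1139 / 2178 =-0.52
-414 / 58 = -207 / 29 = -7.14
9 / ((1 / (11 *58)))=5742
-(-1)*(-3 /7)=-3 /7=-0.43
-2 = -2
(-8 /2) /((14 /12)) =-3.43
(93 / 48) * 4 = 31 / 4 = 7.75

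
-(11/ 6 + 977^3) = -5595449009/ 6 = -932574834.83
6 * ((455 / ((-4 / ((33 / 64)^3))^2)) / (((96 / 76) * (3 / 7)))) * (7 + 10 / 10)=26051061381345 / 549755813888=47.39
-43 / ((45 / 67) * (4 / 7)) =-20167 / 180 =-112.04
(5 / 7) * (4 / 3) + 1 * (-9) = -169 / 21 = -8.05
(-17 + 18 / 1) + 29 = 30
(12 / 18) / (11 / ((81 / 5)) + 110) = 54 / 8965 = 0.01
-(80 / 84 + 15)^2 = -112225 / 441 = -254.48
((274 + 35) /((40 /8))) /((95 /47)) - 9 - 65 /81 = 799213 /38475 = 20.77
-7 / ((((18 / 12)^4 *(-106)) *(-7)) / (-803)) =6424 / 4293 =1.50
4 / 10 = 2 / 5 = 0.40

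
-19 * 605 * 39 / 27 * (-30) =1494350 / 3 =498116.67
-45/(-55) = 9/11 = 0.82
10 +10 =20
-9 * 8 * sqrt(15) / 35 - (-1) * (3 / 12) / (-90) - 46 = -53.97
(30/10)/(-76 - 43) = -3/119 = -0.03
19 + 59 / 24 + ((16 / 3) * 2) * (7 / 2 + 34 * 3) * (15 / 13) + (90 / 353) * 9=145623415 / 110136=1322.21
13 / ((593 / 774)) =10062 / 593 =16.97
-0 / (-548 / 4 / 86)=0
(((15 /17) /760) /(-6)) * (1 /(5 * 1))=-1 /25840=-0.00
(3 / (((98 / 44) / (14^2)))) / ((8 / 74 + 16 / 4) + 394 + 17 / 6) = 0.66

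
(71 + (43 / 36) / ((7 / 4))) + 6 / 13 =59086 / 819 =72.14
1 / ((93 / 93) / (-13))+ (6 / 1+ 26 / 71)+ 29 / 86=-38447 / 6106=-6.30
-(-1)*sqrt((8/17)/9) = 2*sqrt(34)/51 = 0.23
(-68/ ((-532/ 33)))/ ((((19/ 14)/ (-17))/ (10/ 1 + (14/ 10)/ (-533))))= -508188582/ 962065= -528.23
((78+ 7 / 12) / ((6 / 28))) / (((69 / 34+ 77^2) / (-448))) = -50273216 / 1814895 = -27.70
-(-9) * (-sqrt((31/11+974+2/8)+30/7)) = -9 * sqrt(23273789)/154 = -281.94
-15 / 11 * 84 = -1260 / 11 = -114.55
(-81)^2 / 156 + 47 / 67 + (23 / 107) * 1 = 16020243 / 372788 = 42.97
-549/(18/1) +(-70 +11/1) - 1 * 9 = -197/2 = -98.50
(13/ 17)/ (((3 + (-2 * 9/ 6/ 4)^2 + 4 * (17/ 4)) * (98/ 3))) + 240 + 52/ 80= 1319042581/ 5481140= 240.65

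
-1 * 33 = -33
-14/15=-0.93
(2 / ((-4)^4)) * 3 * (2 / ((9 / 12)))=1 / 16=0.06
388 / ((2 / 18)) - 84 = 3408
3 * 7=21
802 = 802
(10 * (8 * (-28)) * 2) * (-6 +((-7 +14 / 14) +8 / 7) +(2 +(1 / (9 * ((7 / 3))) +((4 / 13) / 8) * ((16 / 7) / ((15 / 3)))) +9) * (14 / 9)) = -9993728 / 351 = -28472.16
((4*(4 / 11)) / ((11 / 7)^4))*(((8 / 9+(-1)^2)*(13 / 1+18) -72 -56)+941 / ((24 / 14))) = 114.37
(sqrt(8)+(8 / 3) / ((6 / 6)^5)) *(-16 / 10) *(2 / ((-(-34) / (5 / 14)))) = -8 *sqrt(2) / 119 - 32 / 357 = -0.18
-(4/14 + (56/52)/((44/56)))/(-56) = 0.03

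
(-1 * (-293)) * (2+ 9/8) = 7325/8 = 915.62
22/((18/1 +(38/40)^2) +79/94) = 1.11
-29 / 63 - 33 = -2108 / 63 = -33.46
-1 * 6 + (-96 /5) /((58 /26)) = -2118 /145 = -14.61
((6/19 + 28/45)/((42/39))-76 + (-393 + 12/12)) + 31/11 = -30567902/65835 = -464.31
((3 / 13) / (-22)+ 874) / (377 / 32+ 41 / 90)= 179971920 / 2519803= 71.42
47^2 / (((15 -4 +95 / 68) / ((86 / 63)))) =12918232 / 53109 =243.24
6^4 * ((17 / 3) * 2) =14688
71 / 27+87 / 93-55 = -43051 / 837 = -51.43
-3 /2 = -1.50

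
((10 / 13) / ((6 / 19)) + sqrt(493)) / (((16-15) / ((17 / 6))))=1615 / 234 + 17* sqrt(493) / 6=69.81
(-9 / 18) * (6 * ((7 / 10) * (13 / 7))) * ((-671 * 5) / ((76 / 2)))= 26169 / 76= 344.33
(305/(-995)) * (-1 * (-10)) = -610/199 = -3.07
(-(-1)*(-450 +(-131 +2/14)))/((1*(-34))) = 2033/119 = 17.08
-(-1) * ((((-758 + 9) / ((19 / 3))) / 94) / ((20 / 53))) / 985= -0.00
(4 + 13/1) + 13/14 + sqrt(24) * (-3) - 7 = 153/14 - 6 * sqrt(6) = -3.77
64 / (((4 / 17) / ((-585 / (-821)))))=193.81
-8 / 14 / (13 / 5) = -20 / 91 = -0.22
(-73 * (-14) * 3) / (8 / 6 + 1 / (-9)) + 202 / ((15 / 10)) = 87226 / 33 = 2643.21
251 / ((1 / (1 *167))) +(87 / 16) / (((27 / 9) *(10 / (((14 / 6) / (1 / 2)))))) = 10060283 / 240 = 41917.85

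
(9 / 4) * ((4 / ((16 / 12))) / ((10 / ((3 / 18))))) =9 / 80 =0.11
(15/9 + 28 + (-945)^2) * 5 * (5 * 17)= 1138644700/3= 379548233.33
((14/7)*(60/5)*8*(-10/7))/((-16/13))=1560/7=222.86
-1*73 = -73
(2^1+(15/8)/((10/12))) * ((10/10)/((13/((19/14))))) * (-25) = -8075/728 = -11.09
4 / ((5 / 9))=36 / 5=7.20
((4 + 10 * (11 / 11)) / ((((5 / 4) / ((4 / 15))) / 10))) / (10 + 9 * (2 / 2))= 448 / 285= 1.57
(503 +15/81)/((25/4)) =54344/675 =80.51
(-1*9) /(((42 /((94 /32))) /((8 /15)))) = -47 /140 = -0.34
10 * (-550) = -5500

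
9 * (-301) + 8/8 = -2708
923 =923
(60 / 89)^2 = 3600 / 7921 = 0.45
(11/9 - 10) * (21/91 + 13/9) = -15484/1053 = -14.70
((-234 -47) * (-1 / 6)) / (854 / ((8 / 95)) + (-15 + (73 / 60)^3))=10116000 / 2187659017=0.00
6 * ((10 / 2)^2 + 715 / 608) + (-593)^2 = 106949041 / 304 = 351806.06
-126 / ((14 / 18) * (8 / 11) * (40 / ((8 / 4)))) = -891 / 80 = -11.14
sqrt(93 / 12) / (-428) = -sqrt(31) / 856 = -0.01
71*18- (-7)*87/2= 3165/2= 1582.50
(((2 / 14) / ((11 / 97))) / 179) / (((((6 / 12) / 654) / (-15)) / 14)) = -3806280 / 1969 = -1933.10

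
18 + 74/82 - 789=-31574/41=-770.10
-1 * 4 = -4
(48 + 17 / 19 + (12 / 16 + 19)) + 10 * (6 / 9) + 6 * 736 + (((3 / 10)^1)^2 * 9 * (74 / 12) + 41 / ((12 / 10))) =51647393 / 11400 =4530.47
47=47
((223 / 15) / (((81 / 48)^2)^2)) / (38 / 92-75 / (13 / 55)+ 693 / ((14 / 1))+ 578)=4369743872 / 740331856665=0.01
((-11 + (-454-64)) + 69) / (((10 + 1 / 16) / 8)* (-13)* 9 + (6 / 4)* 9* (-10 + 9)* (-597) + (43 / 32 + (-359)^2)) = -58880 / 17509719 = -0.00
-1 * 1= -1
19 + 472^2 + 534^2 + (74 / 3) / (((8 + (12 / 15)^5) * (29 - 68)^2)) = 30159433839629 / 59373756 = 507959.00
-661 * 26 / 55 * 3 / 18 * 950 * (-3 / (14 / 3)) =2449005 / 77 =31805.26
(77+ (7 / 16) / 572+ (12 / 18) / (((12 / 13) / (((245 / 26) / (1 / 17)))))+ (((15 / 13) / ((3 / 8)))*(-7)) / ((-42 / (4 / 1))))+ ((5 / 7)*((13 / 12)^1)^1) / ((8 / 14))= 16152419 / 82368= 196.10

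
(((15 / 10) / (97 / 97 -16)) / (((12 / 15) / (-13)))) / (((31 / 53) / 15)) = 41.67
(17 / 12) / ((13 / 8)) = 34 / 39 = 0.87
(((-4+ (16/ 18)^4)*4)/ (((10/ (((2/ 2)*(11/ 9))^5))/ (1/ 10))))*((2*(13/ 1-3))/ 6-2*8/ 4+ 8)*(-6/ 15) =156946132112/ 145282683375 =1.08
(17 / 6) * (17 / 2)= 289 / 12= 24.08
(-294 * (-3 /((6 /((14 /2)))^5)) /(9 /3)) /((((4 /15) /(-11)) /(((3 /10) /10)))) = -9058973 /11520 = -786.37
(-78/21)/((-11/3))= 78/77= 1.01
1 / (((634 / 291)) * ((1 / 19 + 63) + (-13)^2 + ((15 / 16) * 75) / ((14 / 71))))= 619248 / 794161397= 0.00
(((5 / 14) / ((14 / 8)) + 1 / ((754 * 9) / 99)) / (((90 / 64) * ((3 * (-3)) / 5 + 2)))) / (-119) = -43088 / 6594861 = -0.01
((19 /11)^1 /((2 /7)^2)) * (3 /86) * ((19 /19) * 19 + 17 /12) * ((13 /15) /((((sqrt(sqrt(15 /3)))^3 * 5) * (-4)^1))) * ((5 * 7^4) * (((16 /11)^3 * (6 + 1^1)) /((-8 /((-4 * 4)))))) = -637909819456 * 5^(1 /4) /9443445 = -101011.62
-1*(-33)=33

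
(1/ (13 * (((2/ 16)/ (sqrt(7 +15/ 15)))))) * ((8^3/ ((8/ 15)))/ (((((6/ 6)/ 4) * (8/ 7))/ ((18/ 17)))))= 967680 * sqrt(2)/ 221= 6192.34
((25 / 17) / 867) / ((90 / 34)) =5 / 7803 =0.00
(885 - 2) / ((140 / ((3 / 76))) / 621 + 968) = 1645029 / 1814024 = 0.91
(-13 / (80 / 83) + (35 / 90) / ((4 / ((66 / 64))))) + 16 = 10033 / 3840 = 2.61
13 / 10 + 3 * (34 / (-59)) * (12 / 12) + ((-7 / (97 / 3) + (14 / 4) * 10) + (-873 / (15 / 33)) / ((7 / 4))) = -425900919 / 400610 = -1063.13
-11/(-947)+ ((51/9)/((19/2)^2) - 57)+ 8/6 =-19005160/341867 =-55.59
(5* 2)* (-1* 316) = -3160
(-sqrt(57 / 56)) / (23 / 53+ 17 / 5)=-265* sqrt(798) / 28448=-0.26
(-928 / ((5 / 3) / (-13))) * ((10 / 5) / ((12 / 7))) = 42224 / 5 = 8444.80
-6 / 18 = -1 / 3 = -0.33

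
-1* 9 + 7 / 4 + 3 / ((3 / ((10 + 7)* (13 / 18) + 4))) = 325 / 36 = 9.03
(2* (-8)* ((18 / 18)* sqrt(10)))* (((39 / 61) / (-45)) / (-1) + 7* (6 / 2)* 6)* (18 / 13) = -11069088* sqrt(10) / 3965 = -8828.13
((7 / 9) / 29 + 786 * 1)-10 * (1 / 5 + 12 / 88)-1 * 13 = 2209703 / 2871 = 769.66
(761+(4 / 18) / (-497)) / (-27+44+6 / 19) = 64675069 / 1471617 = 43.95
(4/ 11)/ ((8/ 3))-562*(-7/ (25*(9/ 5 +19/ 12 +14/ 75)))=49609/ 1122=44.21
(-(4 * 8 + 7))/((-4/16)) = 156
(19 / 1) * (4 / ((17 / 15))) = 1140 / 17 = 67.06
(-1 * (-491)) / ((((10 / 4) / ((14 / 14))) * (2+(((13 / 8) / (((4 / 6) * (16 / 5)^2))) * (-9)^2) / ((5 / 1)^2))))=70.87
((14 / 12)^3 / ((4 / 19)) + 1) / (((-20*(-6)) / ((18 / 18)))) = 7381 / 103680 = 0.07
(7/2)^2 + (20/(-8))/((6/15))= 6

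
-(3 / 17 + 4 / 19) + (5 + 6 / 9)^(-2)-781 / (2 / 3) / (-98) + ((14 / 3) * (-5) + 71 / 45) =-491925739 / 48430620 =-10.16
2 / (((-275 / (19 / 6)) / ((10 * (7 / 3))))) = -0.54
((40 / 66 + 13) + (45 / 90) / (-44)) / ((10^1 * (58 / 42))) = 25123 / 25520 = 0.98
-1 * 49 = -49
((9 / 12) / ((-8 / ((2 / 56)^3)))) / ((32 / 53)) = -159 / 22478848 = -0.00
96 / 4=24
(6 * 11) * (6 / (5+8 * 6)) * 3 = 1188 / 53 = 22.42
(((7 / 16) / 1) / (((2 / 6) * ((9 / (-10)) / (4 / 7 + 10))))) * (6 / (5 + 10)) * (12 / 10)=-7.40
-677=-677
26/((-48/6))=-13/4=-3.25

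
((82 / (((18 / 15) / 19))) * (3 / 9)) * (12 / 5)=3116 / 3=1038.67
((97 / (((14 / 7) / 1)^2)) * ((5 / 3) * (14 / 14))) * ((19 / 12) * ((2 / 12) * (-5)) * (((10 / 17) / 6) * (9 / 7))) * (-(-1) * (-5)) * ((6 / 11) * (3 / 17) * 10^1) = 5759375 / 178024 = 32.35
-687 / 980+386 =377593 / 980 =385.30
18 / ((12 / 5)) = 15 / 2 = 7.50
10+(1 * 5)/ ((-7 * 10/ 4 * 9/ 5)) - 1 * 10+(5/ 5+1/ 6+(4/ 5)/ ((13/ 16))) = 16319/ 8190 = 1.99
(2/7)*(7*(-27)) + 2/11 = -592/11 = -53.82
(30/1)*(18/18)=30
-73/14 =-5.21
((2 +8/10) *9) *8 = 1008/5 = 201.60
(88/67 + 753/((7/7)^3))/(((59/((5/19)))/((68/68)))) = 252695/75107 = 3.36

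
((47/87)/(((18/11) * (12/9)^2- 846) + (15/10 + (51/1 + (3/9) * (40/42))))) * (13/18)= -47047/95292753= -0.00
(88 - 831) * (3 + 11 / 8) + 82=-25349 / 8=-3168.62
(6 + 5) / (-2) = -11 / 2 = -5.50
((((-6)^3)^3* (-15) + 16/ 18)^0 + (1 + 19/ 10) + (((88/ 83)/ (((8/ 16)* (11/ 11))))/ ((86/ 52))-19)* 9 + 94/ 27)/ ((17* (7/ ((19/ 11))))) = -2784412627/ 1261391670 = -2.21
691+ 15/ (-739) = 510634/ 739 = 690.98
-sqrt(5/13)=-sqrt(65)/13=-0.62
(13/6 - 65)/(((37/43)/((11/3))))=-178321/666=-267.75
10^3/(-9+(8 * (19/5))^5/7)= 21875000/81136615157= 0.00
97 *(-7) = -679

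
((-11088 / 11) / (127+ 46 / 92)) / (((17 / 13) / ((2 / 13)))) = -1344 / 1445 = -0.93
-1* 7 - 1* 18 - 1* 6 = -31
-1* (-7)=7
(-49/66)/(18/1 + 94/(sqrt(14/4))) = 1029/169444-2303 * sqrt(14)/508332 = -0.01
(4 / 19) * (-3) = -12 / 19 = -0.63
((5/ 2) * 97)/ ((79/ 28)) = 6790/ 79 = 85.95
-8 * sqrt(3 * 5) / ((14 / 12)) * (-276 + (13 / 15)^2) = 990896 * sqrt(15) / 525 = 7309.95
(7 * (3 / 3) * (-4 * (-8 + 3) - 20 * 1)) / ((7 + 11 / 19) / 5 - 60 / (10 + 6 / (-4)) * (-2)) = 0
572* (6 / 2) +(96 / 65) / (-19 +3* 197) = 15950244 / 9295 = 1716.00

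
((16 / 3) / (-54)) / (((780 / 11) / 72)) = -176 / 1755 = -0.10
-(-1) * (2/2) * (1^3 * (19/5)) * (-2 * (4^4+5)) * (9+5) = -138852/5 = -27770.40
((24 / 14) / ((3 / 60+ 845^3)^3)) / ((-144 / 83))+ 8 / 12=8199873425618809030708942426338 / 12299810138428213546063413722507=0.67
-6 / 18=-1 / 3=-0.33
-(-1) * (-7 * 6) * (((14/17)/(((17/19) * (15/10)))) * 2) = -14896/289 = -51.54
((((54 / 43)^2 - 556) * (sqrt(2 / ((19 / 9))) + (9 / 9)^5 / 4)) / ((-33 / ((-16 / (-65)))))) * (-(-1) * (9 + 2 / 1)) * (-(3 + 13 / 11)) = -58038016 * sqrt(38) / 1932205 - 14509504 / 305085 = -232.72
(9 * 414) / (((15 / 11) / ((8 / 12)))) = 9108 / 5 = 1821.60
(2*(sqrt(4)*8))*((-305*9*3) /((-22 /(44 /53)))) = 527040 /53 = 9944.15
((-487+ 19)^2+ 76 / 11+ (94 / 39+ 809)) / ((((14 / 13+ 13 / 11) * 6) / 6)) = 94312355 / 969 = 97329.57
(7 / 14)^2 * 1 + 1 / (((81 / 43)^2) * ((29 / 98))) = 915077 / 761076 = 1.20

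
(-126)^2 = 15876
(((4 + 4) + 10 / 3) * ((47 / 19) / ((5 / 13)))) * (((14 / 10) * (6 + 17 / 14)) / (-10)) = -1049087 / 14250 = -73.62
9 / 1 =9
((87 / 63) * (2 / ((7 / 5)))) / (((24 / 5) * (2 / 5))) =1.03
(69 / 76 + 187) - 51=10405 / 76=136.91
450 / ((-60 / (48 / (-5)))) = 72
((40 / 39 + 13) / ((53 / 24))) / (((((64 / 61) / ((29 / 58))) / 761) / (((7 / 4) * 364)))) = 1244222063 / 848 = 1467243.00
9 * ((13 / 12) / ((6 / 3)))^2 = 169 / 64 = 2.64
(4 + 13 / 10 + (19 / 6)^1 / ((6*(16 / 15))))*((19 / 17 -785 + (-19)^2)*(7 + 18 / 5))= -2119597571 / 81600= -25975.46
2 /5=0.40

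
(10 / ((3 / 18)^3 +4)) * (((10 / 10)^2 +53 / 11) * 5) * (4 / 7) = 552960 / 13321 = 41.51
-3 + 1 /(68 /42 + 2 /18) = -264 /109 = -2.42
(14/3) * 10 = 140/3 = 46.67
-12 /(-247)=12 /247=0.05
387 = 387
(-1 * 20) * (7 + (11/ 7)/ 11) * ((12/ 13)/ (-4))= 3000/ 91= 32.97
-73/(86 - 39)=-73/47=-1.55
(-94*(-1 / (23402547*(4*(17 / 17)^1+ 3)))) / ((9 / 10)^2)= 9400 / 13269244149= 0.00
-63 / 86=-0.73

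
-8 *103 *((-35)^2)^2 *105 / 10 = -12983407500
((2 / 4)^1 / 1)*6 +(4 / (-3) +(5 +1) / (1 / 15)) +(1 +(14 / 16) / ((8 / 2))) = 8917 / 96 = 92.89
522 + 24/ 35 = 18294/ 35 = 522.69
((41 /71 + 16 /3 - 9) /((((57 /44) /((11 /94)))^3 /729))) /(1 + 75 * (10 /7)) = -12500134416 /814349336657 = -0.02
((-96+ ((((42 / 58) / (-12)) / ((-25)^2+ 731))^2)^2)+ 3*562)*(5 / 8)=4866736621472791393087205 / 4897345027897148571648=993.75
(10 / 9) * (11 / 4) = 55 / 18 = 3.06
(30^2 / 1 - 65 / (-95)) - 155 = 14168 / 19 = 745.68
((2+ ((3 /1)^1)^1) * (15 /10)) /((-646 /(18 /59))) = -135 /38114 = -0.00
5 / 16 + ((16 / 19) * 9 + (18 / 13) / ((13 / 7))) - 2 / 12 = 1305517 / 154128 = 8.47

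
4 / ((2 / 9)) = 18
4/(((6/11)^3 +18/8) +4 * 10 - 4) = 21296/204507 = 0.10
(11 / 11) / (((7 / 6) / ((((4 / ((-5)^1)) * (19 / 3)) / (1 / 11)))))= -1672 / 35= -47.77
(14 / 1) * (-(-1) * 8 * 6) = 672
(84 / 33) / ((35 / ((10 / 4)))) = 2 / 11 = 0.18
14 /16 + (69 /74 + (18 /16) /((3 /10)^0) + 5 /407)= 2397 /814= 2.94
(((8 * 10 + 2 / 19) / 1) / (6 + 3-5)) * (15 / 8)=11415 / 304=37.55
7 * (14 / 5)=98 / 5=19.60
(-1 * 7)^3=-343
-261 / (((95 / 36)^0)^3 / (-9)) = 2349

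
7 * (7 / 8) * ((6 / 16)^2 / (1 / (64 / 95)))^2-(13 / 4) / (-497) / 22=0.06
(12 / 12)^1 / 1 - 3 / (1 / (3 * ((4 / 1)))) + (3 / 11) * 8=-361 / 11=-32.82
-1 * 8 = -8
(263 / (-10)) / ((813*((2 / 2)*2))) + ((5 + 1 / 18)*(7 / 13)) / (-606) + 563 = 4160512979 / 7390170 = 562.98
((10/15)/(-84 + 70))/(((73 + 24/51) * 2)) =-0.00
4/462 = 2/231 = 0.01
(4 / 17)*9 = 36 / 17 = 2.12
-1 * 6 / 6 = -1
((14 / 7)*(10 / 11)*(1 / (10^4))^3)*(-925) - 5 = -110000000037 / 22000000000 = -5.00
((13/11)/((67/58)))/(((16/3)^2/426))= 722709/47168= 15.32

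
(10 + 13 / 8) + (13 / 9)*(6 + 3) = 197 / 8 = 24.62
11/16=0.69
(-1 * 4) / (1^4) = -4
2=2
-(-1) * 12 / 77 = 12 / 77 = 0.16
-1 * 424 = -424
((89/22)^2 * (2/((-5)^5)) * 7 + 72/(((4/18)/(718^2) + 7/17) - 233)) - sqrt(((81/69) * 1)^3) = -81 * sqrt(69)/529 - 531195256240241/1387373675393750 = -1.65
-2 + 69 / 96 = -41 / 32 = -1.28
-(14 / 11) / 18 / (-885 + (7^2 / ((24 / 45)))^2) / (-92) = 112 / 1101123045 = 0.00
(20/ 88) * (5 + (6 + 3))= 35/ 11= 3.18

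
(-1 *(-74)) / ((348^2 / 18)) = 37 / 3364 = 0.01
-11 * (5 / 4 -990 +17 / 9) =390797 / 36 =10855.47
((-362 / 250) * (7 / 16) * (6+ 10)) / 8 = -1267 / 1000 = -1.27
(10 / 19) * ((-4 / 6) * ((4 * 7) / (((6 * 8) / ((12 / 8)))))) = -35 / 114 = -0.31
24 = 24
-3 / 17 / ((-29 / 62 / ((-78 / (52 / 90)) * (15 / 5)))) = -75330 / 493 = -152.80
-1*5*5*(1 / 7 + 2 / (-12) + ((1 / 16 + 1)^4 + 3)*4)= -146862925 / 344064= -426.85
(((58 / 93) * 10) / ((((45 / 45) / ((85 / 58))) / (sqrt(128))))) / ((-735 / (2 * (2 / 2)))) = -2720 * sqrt(2) / 13671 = -0.28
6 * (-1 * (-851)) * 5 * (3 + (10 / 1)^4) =255376590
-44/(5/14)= -123.20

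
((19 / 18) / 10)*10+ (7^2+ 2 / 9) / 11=365 / 66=5.53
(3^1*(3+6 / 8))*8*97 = 8730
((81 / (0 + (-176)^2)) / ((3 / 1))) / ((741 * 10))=9 / 76510720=0.00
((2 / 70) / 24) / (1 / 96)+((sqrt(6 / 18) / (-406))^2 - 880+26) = -2111266579 / 2472540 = -853.89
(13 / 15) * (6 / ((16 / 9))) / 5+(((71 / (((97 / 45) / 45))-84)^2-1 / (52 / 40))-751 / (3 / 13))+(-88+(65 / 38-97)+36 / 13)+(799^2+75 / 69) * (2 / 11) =56110653669682813 / 27137437800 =2067647.44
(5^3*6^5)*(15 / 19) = 14580000 / 19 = 767368.42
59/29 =2.03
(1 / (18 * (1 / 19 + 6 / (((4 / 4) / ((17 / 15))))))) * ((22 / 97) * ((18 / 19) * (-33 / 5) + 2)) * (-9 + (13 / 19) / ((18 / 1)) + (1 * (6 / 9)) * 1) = 6303814 / 97183233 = 0.06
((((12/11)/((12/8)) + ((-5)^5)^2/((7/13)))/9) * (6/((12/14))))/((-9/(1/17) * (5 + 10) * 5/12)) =-328584572/22275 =-14751.27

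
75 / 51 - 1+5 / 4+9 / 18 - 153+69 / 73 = -743777 / 4964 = -149.83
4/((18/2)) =4/9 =0.44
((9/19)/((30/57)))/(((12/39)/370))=4329/4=1082.25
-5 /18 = -0.28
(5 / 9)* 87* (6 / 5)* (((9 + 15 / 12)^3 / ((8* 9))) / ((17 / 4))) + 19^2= 5533621 / 9792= 565.12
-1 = -1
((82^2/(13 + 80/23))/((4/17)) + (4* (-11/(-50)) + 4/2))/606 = 16459063/5741850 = 2.87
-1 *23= -23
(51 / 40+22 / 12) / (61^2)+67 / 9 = 9973399 / 1339560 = 7.45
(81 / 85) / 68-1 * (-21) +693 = 4127001 / 5780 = 714.01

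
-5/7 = -0.71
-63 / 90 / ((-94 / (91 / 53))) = 637 / 49820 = 0.01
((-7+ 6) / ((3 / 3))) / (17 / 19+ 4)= -19 / 93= -0.20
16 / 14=8 / 7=1.14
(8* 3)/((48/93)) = 93/2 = 46.50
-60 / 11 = -5.45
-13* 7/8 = -91/8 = -11.38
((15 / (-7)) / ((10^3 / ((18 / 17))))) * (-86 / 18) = 129 / 11900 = 0.01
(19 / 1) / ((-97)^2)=19 / 9409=0.00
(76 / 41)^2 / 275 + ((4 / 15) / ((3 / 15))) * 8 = 14810128 / 1386825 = 10.68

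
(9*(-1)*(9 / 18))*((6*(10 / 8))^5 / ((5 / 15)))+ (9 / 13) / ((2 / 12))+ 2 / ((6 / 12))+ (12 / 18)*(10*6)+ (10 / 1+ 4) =-320299.17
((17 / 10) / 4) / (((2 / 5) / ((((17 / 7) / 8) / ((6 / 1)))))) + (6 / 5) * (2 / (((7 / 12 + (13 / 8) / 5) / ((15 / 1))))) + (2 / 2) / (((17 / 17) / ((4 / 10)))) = 117451073 / 2929920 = 40.09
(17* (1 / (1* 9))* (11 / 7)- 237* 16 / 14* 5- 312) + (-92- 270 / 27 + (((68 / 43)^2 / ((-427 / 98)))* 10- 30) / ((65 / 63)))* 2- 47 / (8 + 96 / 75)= -41611391562305 / 21430812312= -1941.66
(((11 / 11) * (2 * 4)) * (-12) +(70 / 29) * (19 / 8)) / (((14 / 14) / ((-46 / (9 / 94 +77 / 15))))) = 169787265 / 213817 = 794.08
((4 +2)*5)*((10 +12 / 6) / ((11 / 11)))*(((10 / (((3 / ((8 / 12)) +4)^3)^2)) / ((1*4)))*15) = 864000 / 24137569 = 0.04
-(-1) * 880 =880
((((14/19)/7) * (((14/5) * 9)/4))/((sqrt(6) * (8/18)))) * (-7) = -1323 * sqrt(6)/760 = -4.26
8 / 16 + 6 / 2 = 7 / 2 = 3.50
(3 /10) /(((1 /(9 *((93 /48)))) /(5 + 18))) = 19251 /160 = 120.32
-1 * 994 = -994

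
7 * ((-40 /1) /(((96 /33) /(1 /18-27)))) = 186725 /72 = 2593.40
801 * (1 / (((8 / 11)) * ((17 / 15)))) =132165 / 136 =971.80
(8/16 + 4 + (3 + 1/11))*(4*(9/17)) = 3006/187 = 16.07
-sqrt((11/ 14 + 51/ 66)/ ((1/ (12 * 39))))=-12 * sqrt(30030)/ 77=-27.01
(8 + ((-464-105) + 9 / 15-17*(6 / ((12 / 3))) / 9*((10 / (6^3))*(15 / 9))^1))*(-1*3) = 5449213 / 3240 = 1681.86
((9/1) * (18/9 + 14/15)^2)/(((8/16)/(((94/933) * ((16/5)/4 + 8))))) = 16014592/116625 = 137.32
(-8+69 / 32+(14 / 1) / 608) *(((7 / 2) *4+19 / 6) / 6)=-364517 / 21888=-16.65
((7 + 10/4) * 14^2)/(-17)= -1862/17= -109.53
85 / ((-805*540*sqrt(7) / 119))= -0.01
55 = 55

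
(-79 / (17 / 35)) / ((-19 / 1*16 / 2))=2765 / 2584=1.07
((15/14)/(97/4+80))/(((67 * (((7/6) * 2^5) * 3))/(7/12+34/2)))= 1055/43808352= 0.00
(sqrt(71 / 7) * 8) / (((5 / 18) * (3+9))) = 12 * sqrt(497) / 35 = 7.64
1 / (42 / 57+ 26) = 19 / 508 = 0.04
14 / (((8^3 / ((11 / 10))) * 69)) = 77 / 176640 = 0.00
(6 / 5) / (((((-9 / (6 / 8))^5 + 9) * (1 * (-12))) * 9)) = 1 / 22394070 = 0.00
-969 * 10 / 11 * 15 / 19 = -7650 / 11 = -695.45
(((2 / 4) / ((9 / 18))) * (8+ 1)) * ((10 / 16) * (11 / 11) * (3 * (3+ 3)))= 405 / 4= 101.25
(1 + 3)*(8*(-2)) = -64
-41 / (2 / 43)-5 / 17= -29981 / 34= -881.79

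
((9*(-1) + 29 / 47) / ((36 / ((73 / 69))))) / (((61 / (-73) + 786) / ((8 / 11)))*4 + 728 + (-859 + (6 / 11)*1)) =-11547943 / 196307296389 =-0.00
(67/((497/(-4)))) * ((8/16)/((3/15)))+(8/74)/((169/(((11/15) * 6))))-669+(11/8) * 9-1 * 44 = -87261672037/124309640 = -701.97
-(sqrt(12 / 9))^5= -32 * sqrt(3) / 27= -2.05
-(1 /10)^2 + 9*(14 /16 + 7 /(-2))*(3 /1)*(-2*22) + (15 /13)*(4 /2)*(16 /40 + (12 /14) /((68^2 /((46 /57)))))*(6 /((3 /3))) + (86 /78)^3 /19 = 712308917390947 /228004440300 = 3124.10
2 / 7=0.29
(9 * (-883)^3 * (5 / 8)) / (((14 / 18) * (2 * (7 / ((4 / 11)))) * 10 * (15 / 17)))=-316005612633 / 21560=-14657032.13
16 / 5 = 3.20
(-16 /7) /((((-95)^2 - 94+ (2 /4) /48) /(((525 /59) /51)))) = -38400 /859949131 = -0.00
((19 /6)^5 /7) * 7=2476099 /7776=318.43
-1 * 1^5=-1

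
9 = 9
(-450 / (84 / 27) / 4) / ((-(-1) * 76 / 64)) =-4050 / 133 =-30.45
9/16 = 0.56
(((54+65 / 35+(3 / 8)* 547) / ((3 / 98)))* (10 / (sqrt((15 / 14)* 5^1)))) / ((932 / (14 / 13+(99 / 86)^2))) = 94.93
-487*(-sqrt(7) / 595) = 487*sqrt(7) / 595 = 2.17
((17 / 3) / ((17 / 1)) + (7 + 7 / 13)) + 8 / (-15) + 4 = 737 / 65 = 11.34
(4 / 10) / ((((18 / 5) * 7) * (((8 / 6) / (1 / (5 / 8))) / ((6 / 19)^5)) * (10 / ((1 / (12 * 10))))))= 108 / 2166586625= 0.00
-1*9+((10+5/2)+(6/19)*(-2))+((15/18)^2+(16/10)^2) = 6.12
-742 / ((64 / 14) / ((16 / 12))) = -2597 / 12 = -216.42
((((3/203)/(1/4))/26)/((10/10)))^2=36/6964321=0.00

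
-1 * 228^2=-51984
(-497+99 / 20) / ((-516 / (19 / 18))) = 186979 / 185760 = 1.01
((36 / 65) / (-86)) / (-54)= 1 / 8385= 0.00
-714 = -714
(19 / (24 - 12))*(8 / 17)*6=76 / 17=4.47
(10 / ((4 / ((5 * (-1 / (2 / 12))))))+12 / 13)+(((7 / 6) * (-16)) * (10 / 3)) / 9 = -85283 / 1053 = -80.99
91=91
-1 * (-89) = 89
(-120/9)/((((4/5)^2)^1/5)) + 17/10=-1537/15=-102.47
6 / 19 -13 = -241 / 19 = -12.68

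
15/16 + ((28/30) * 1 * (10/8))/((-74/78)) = -173/592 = -0.29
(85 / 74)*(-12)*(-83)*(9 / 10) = 38097 / 37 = 1029.65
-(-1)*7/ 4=7/ 4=1.75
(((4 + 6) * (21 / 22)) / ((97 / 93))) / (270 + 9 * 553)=1085 / 622061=0.00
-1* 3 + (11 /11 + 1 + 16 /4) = 3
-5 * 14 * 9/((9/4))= -280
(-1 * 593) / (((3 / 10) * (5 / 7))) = -8302 / 3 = -2767.33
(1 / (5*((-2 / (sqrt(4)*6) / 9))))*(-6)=324 / 5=64.80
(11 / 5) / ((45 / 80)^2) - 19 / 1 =-4879 / 405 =-12.05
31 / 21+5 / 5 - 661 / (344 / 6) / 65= 539717 / 234780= 2.30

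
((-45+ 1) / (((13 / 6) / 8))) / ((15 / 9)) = -6336 / 65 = -97.48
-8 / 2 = -4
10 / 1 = 10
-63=-63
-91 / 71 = -1.28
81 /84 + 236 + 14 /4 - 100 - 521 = -10655 /28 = -380.54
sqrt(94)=9.70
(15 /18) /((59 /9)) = 15 /118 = 0.13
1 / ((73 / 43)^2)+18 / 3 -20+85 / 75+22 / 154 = -6925399 / 559545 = -12.38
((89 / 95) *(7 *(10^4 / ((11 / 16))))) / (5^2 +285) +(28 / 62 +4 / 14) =13988640 / 45353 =308.44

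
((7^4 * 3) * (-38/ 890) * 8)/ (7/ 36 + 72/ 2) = -39414816/ 579835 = -67.98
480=480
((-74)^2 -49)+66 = 5493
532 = 532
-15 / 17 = -0.88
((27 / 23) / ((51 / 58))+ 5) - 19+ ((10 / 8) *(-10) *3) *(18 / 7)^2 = -260.62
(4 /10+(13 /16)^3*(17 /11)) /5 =276857 /1126400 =0.25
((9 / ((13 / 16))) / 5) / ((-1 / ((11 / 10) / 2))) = -396 / 325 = -1.22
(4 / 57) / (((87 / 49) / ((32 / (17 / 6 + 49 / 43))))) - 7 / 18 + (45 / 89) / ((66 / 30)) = 1585324283 / 9952465050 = 0.16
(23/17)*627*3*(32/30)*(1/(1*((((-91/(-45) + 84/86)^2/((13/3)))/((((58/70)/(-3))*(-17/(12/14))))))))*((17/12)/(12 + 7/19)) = 6493908367518/7913580115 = 820.60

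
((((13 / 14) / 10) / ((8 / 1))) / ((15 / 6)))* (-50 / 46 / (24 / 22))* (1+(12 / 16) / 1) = -143 / 17664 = -0.01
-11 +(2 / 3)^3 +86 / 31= -7.93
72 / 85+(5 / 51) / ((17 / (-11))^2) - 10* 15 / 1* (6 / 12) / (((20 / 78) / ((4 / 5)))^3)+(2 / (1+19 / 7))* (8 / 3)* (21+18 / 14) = -20680304659 / 9211875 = -2244.96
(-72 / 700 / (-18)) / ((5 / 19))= 19 / 875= 0.02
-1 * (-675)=675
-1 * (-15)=15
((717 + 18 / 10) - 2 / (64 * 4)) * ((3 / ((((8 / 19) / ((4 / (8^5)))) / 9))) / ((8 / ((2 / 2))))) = 235993851 / 335544320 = 0.70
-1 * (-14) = 14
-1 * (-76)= 76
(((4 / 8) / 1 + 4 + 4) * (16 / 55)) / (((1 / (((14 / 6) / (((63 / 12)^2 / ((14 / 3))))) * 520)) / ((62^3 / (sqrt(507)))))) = 8297627648 * sqrt(3) / 2673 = 5376697.59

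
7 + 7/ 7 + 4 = 12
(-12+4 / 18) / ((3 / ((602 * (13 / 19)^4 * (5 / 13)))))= -700974820 / 3518667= -199.22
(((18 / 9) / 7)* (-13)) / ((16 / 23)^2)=-6877 / 896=-7.68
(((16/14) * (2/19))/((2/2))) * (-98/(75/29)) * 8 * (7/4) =-90944/1425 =-63.82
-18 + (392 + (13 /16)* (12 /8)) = 12007 /32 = 375.22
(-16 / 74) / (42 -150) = 2 / 999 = 0.00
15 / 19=0.79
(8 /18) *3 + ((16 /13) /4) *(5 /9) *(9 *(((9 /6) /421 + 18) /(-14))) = -74141 /114933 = -0.65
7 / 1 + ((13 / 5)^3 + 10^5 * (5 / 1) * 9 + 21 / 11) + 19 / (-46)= 284626649057 / 63250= 4500026.07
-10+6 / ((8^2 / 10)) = -145 / 16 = -9.06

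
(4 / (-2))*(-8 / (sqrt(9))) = 16 / 3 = 5.33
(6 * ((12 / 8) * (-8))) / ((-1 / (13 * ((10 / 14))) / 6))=28080 / 7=4011.43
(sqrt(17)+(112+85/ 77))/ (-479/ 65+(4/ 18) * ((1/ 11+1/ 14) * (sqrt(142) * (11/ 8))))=-4919831148960/ 318486939683 - 33115972500 * sqrt(142)/ 318486939683 - 3954394080 * sqrt(17)/ 28953358153 - 26617500 * sqrt(2414)/ 28953358153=-17.29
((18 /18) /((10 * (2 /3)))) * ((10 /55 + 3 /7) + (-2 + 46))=2061 /308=6.69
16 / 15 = 1.07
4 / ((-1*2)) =-2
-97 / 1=-97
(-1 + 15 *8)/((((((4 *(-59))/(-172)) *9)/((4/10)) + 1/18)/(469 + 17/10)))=216771471/119690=1811.11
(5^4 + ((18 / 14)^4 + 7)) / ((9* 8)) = 1523993 / 172872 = 8.82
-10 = -10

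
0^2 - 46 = -46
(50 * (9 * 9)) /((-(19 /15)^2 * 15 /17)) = -1032750 /361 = -2860.80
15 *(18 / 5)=54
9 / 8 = 1.12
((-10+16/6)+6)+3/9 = -1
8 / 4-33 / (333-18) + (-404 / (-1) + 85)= 490.90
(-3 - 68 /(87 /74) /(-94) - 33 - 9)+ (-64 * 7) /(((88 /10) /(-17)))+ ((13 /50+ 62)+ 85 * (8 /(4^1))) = 2368886177 /2248950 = 1053.33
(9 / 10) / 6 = 3 / 20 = 0.15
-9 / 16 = -0.56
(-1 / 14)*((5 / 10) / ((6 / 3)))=-1 / 56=-0.02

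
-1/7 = -0.14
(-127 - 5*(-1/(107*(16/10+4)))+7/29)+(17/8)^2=-169923767/1390144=-122.23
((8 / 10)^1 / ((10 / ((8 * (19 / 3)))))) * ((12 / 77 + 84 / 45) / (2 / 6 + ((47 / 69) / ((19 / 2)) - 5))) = -38791616 / 21742875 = -1.78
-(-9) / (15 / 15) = 9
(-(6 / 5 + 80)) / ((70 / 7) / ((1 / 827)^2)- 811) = -406 / 34192395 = -0.00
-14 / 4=-7 / 2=-3.50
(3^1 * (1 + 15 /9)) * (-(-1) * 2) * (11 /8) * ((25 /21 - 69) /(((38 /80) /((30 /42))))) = -6265600 /2793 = -2243.32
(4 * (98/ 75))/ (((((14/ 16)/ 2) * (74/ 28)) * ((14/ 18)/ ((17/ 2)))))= 45696/ 925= 49.40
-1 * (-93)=93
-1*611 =-611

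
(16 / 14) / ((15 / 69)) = 184 / 35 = 5.26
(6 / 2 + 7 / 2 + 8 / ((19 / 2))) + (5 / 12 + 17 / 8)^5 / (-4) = -11604185527 / 605159424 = -19.18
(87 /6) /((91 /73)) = 2117 /182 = 11.63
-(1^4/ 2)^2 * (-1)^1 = 1/ 4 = 0.25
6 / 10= 3 / 5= 0.60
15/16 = 0.94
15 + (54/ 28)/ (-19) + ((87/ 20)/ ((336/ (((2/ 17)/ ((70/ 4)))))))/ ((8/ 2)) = 377278151/ 25323200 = 14.90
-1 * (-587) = 587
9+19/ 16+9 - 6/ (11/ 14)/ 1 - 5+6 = 2209/ 176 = 12.55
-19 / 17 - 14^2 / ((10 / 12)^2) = -120427 / 425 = -283.36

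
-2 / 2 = -1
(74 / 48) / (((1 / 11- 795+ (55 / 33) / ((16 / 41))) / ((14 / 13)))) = -11396 / 5426941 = -0.00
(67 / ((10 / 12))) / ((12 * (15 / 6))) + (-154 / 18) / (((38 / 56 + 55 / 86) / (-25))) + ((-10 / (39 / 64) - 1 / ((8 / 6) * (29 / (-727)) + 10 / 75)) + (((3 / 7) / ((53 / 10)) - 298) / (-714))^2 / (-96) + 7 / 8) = 62774517445519000837 / 458423499789473400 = 136.94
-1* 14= -14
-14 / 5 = -2.80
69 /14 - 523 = -518.07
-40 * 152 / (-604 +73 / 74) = 449920 / 44623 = 10.08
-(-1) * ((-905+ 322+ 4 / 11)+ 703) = 1324 / 11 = 120.36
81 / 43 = 1.88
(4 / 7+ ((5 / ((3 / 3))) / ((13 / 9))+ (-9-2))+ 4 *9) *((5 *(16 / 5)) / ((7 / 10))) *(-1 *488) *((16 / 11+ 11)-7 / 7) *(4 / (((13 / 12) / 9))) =-123268309.49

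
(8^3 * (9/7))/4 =1152/7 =164.57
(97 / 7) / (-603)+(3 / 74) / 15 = -31669 / 1561770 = -0.02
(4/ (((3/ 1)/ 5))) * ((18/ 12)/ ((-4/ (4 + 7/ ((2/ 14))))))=-265/ 2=-132.50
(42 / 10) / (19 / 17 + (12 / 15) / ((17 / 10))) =119 / 45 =2.64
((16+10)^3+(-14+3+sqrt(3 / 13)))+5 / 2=17567.98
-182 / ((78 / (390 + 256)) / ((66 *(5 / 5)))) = -99484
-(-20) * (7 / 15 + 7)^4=629407744 / 10125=62163.73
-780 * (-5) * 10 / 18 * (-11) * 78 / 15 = -123933.33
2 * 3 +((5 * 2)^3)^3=1000000006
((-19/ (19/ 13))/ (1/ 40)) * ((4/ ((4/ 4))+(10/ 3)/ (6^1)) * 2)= -42640/ 9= -4737.78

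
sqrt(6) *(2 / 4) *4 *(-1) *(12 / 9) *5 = -40 *sqrt(6) / 3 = -32.66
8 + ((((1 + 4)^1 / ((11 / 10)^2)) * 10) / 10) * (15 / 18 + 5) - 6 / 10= 57181 / 1815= 31.50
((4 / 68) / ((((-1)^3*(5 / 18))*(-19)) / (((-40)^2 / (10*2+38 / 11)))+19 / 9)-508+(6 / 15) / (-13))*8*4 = -1245393971008 / 76610755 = -16256.12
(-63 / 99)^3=-343 / 1331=-0.26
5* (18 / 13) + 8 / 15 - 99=-17851 / 195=-91.54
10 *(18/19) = 180/19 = 9.47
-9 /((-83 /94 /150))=126900 /83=1528.92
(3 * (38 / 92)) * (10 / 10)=57 / 46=1.24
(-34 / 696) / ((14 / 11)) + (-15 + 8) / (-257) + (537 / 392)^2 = 6409349951 / 3435773376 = 1.87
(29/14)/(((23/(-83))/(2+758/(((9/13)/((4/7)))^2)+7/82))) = -406177694861/104797476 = -3875.83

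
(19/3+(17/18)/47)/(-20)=-1075/3384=-0.32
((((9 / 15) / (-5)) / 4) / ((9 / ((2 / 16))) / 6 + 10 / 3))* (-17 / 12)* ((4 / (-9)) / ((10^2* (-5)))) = 17 / 6900000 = 0.00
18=18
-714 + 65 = -649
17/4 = 4.25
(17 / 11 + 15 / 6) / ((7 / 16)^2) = 11392 / 539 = 21.14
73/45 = 1.62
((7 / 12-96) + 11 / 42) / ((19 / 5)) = -39965 / 1596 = -25.04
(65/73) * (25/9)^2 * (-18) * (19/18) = -771875/5913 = -130.54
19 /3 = 6.33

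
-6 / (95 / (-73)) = 438 / 95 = 4.61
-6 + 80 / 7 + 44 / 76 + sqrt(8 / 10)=6.90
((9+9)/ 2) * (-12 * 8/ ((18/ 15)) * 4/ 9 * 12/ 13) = -295.38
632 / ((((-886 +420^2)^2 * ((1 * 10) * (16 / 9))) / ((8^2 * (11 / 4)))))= 7821 / 38506455245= 0.00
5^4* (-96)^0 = 625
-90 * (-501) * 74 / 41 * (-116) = -387052560 / 41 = -9440306.34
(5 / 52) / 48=5 / 2496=0.00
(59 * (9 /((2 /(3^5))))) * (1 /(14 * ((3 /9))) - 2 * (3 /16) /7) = 10368.72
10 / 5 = 2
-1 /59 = -0.02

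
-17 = -17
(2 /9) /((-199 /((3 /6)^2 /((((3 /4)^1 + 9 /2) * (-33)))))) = 2 /1241163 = 0.00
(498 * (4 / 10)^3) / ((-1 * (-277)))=3984 / 34625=0.12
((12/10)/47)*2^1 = 12/235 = 0.05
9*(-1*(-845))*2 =15210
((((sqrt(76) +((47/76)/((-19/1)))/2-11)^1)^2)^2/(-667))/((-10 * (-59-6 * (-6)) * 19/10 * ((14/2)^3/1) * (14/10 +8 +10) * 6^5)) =-26380044608934136805/5245877353037120412328525824 +180710470075 * sqrt(19)/156697681735240095744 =-0.00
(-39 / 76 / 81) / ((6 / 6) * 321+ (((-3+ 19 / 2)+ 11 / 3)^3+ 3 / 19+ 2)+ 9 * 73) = -0.00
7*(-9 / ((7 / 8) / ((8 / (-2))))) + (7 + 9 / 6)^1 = 593 / 2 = 296.50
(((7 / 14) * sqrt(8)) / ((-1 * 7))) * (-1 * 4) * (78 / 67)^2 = 24336 * sqrt(2) / 31423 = 1.10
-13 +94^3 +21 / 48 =13289143 / 16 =830571.44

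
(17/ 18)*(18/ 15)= 17/ 15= 1.13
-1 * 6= -6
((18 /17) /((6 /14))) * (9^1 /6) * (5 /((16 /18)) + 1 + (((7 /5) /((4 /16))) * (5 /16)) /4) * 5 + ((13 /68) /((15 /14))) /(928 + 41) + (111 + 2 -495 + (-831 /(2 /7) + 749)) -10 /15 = -9533132707 /3953520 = -2411.30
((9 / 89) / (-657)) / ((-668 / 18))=9 / 2169998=0.00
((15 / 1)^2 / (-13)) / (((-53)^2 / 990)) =-222750 / 36517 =-6.10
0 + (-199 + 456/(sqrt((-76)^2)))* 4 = -772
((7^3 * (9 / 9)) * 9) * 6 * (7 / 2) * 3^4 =5250987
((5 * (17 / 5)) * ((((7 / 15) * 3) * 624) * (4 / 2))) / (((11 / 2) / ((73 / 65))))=1667904 / 275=6065.11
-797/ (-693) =797/ 693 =1.15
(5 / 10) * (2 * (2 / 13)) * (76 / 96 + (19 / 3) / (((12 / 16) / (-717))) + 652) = -43215 / 52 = -831.06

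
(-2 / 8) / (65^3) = -1 / 1098500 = -0.00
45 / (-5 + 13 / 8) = -40 / 3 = -13.33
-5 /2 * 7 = -35 /2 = -17.50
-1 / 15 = -0.07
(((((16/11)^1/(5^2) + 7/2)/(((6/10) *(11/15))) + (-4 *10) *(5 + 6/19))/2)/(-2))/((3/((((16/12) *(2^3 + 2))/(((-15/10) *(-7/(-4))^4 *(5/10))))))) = -1605114880/49679091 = -32.31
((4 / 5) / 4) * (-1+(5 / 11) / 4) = -39 / 220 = -0.18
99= 99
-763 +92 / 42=-15977 / 21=-760.81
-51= -51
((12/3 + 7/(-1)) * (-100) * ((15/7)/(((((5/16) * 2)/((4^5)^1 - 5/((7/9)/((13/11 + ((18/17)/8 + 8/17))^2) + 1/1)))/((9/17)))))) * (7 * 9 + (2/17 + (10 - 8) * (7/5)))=1478098403687187360/40372106719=36611872.00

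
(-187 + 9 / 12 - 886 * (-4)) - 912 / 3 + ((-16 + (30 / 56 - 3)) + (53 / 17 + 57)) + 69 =3164.40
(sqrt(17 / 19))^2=17 / 19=0.89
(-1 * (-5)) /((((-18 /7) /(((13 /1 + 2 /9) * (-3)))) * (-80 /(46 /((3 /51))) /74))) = -12051011 /216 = -55791.72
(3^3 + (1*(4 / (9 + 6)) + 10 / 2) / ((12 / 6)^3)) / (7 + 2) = 3319 / 1080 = 3.07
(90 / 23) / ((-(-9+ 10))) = -90 / 23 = -3.91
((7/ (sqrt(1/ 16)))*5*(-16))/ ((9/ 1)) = -2240/ 9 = -248.89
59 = 59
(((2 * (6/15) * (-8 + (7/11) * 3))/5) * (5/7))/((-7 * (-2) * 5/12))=-1608/13475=-0.12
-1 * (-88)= 88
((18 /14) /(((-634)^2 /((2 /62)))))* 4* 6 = 54 /21806113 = 0.00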